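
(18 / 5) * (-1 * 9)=-162 / 5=-32.40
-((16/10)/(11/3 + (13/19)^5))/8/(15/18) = -22284891/354387100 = -0.06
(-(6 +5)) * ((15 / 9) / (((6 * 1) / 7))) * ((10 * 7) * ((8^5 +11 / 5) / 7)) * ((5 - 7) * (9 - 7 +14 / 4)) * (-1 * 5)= -1156514975 / 3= -385504991.67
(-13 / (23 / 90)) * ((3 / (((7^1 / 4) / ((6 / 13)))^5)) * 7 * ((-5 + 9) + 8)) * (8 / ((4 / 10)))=-515978035200 / 1577224103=-327.14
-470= -470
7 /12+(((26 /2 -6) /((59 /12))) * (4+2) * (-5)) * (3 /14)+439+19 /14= 2139941 /4956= 431.79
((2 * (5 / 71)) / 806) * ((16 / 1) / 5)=16 / 28613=0.00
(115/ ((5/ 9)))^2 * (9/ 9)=42849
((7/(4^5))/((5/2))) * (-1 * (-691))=4837/2560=1.89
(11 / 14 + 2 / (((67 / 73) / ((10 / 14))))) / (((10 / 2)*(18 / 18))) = 2197 / 4690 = 0.47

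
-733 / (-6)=733 / 6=122.17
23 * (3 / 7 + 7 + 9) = 2645 / 7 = 377.86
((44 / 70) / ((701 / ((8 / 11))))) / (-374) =-0.00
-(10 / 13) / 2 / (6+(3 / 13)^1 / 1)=-5 / 81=-0.06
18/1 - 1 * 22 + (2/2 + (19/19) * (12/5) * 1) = -3/5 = -0.60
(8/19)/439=8/8341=0.00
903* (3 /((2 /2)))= 2709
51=51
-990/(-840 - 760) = 99/160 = 0.62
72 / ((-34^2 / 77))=-1386 / 289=-4.80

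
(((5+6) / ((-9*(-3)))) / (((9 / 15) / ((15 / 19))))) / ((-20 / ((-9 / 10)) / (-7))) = -77 / 456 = -0.17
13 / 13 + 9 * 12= 109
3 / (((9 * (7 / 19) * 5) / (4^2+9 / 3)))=361 / 105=3.44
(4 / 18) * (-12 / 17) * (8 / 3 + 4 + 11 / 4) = -226 / 153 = -1.48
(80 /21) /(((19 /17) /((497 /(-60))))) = -28.23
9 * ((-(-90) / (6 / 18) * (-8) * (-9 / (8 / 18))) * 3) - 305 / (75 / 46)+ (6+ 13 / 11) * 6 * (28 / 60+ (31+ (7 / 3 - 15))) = 194964502 / 165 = 1181603.04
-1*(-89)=89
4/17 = 0.24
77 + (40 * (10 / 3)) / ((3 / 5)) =2693 / 9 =299.22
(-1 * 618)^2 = 381924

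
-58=-58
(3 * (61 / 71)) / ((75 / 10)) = 122 / 355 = 0.34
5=5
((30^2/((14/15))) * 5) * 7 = 33750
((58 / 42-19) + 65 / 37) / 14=-12325 / 10878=-1.13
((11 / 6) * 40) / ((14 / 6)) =220 / 7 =31.43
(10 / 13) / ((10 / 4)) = 4 / 13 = 0.31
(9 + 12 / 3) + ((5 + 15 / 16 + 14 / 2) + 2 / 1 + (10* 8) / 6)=1981 / 48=41.27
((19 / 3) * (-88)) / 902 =-76 / 123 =-0.62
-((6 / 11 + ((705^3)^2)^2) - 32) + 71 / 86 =-14261346778383299154065091754394500713 / 946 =-15075419427466489592034980000000000.00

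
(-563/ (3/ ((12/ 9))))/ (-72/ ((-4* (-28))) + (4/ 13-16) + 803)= -409864/ 1288557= -0.32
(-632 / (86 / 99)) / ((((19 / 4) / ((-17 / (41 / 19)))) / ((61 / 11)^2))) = 719611632 / 19393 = 37106.77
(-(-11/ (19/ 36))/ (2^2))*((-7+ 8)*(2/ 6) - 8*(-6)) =251.84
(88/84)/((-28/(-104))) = 572/147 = 3.89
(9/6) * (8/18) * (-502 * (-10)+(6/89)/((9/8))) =2680712/801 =3346.71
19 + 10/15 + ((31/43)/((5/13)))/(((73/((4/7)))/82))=6878587/329595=20.87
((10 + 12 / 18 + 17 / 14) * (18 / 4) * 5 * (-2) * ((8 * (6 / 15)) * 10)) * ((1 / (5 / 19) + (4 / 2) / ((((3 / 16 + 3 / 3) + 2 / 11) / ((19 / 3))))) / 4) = -94165292 / 1687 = -55818.19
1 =1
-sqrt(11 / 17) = -sqrt(187) / 17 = -0.80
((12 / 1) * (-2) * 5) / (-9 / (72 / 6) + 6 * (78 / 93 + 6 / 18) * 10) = -14880 / 8627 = -1.72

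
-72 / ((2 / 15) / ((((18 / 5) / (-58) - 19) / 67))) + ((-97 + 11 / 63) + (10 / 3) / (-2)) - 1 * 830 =-94849529 / 122409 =-774.86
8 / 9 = 0.89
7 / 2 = 3.50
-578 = -578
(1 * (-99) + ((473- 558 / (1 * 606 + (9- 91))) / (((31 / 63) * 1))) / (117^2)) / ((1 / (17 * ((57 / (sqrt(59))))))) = -394750286207 * sqrt(59) / 242953386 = -12480.31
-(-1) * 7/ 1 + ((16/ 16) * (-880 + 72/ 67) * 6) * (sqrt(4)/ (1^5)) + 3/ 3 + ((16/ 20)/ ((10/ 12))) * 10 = -3527384/ 335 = -10529.50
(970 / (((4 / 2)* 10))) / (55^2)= 0.02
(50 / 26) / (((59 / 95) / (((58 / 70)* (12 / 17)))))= 1.81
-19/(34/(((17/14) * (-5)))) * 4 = 95/7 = 13.57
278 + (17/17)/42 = 11677/42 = 278.02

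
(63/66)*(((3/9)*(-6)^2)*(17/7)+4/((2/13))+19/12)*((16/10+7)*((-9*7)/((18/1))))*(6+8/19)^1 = -17498033/1672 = -10465.33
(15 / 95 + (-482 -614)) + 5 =-20726 / 19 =-1090.84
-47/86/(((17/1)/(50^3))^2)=-367187500000/12427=-29547557.74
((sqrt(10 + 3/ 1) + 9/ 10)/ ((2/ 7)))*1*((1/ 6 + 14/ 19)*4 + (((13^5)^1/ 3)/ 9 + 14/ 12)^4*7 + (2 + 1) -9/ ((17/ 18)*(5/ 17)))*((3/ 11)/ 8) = 1415970116074606897338966719/ 52655961600 + 1415970116074606897338966719*sqrt(13)/ 47390365440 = 134620737849681331.23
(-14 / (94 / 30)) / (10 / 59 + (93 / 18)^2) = -446040 / 2681773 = -0.17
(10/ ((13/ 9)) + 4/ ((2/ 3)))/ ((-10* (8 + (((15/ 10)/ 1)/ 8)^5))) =-88080384/ 545275315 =-0.16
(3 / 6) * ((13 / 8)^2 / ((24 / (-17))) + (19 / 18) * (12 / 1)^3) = 2798791 / 3072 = 911.06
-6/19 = -0.32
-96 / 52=-24 / 13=-1.85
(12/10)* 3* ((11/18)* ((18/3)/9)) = 1.47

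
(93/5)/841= 93/4205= 0.02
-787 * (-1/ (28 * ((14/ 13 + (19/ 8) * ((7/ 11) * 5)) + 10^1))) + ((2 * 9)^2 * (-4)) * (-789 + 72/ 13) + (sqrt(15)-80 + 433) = sqrt(15) + 1970342679497/ 1939847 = 1015724.54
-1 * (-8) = 8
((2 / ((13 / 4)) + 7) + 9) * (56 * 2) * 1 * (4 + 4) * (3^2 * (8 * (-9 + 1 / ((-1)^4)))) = -111476736 / 13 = -8575133.54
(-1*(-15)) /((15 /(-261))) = -261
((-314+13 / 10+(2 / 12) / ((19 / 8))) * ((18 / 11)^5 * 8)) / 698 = -42.04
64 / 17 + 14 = 302 / 17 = 17.76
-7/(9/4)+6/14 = -169/63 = -2.68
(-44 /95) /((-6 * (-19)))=-22 /5415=-0.00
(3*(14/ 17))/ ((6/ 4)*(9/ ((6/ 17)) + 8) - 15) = 56/ 799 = 0.07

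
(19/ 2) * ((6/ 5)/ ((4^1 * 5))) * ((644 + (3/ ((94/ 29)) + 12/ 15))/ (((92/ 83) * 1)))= 1435815921/ 4324000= 332.06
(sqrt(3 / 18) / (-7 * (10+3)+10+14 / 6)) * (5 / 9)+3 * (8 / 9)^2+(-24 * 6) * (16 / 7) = -61760 / 189 - 5 * sqrt(6) / 4248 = -326.78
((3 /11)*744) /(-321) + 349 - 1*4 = 405321 /1177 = 344.37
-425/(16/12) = -1275/4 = -318.75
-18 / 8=-9 / 4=-2.25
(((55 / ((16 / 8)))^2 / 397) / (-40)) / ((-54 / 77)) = 46585 / 686016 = 0.07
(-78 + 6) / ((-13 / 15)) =1080 / 13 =83.08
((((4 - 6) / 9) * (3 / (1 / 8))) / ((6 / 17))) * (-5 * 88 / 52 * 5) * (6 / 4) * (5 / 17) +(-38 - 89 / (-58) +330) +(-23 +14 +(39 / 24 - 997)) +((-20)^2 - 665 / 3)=-755375 / 3016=-250.46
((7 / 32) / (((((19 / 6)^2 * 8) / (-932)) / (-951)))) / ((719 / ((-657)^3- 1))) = -1979443463215113 / 2076472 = -953272407.82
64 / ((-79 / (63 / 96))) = -42 / 79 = -0.53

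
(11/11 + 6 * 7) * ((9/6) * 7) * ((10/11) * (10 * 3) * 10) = 1354500/11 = 123136.36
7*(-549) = -3843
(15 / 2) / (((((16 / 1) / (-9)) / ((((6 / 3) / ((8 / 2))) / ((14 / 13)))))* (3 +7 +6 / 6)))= -1755 / 9856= -0.18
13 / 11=1.18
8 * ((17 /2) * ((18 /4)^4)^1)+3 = 27887.25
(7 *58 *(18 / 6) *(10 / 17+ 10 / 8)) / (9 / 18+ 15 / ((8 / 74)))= 152250 / 9469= 16.08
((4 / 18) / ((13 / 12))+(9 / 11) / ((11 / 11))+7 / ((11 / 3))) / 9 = 1258 / 3861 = 0.33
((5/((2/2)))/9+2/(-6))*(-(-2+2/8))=7/18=0.39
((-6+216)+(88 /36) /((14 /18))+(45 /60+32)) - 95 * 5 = -6415 /28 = -229.11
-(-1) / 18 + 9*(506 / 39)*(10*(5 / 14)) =417.09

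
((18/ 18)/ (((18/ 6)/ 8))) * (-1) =-8/ 3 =-2.67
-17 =-17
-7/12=-0.58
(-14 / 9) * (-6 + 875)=-12166 / 9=-1351.78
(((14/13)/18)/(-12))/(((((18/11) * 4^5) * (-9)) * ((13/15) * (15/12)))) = 77/252315648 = 0.00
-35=-35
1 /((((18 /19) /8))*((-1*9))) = -76 /81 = -0.94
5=5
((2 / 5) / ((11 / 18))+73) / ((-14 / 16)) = -32408 / 385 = -84.18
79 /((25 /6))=474 /25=18.96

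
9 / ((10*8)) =9 / 80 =0.11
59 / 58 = 1.02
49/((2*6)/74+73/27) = 6993/409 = 17.10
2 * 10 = 20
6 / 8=3 / 4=0.75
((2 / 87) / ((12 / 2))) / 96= 1 / 25056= 0.00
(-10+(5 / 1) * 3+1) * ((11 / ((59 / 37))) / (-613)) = -2442 / 36167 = -0.07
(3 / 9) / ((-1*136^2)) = -1 / 55488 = -0.00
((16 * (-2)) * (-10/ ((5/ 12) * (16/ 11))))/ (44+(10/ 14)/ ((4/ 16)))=462/ 41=11.27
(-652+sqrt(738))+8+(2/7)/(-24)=-616.85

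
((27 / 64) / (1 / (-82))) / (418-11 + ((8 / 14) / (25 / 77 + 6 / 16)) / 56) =-0.08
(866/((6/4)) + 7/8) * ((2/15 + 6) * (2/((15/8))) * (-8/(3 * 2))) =-10213472/2025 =-5043.69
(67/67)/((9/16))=16/9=1.78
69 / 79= 0.87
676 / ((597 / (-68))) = -45968 / 597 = -77.00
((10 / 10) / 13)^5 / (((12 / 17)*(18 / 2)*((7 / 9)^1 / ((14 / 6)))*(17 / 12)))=1 / 1113879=0.00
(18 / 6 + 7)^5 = 100000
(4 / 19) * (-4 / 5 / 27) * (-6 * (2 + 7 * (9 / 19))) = 0.20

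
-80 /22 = -3.64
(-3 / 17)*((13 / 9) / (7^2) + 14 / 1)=-6187 / 2499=-2.48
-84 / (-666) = 0.13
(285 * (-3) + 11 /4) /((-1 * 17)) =3409 /68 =50.13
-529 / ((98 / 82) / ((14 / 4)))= -1549.21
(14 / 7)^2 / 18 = 2 / 9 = 0.22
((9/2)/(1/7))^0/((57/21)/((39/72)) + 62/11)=0.09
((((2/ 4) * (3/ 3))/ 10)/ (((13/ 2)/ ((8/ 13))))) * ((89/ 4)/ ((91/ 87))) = 0.10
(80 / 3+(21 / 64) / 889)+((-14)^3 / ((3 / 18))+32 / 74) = -14829503155 / 902208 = -16436.90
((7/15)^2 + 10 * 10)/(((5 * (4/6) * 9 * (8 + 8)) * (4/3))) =22549/144000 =0.16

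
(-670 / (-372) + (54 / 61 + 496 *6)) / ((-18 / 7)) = -236573225 / 204228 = -1158.38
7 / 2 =3.50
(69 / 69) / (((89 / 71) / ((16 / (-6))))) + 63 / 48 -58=-251257 / 4272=-58.81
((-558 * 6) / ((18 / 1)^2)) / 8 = -31 / 24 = -1.29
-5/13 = -0.38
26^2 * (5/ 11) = 3380/ 11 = 307.27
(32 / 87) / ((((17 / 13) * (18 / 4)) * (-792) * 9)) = -104 / 11860101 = -0.00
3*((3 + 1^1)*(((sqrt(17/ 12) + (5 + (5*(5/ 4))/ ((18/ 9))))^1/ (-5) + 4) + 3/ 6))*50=1725- 20*sqrt(51)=1582.17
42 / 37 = 1.14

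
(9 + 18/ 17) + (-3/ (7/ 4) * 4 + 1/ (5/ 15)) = 738/ 119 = 6.20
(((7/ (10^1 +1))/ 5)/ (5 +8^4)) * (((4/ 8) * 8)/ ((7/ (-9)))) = -12/ 75185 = -0.00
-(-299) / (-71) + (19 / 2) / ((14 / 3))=-4325 / 1988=-2.18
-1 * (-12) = 12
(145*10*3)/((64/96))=6525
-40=-40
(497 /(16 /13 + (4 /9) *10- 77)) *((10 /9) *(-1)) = 12922 /1669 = 7.74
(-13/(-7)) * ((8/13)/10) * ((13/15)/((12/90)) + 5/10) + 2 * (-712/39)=-6964/195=-35.71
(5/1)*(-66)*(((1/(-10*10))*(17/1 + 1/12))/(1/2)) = 451/4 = 112.75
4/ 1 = 4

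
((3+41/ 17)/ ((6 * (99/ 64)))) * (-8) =-23552/ 5049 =-4.66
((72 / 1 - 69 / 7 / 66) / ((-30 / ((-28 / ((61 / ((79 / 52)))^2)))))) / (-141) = -13811333 / 46816550352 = -0.00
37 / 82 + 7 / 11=981 / 902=1.09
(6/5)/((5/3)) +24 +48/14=4926/175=28.15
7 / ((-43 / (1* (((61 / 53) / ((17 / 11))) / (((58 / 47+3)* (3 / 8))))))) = -1766072 / 23129571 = -0.08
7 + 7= 14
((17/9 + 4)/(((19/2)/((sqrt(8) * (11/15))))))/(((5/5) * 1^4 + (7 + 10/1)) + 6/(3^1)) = 0.06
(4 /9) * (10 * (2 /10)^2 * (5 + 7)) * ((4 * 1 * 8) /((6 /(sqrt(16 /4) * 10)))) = 2048 /9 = 227.56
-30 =-30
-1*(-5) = 5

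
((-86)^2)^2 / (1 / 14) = 765811424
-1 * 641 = -641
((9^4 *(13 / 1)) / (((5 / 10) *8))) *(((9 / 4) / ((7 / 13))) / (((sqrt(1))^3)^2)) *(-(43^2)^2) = -34117175862081 / 112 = -304617641625.72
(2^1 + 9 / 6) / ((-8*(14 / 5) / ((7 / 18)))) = -0.06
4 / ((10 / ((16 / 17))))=32 / 85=0.38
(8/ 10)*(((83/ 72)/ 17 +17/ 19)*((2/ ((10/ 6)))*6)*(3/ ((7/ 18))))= 483516/ 11305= 42.77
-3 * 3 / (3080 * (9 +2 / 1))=-9 / 33880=-0.00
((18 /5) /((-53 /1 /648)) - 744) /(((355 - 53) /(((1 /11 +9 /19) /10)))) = -560028 /3801425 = -0.15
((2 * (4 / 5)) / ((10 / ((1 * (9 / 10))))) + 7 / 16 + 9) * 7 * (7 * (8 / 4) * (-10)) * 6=-2816961 / 50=-56339.22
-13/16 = -0.81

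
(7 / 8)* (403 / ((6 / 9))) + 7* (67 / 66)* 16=339311 / 528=642.63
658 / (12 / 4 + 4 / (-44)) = 3619 / 16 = 226.19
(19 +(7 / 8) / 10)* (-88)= -16797 / 10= -1679.70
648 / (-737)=-648 / 737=-0.88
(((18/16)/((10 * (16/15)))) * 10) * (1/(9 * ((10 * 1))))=0.01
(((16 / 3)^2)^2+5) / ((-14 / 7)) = -65941 / 162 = -407.04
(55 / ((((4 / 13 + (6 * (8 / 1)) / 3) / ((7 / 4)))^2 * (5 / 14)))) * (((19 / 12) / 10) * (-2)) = -0.56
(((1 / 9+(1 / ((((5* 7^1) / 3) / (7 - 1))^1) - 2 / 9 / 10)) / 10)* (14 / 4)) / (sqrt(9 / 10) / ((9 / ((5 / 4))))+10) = 608 / 28795 - 38* sqrt(10) / 431925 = 0.02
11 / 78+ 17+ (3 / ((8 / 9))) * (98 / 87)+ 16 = 167129 / 4524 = 36.94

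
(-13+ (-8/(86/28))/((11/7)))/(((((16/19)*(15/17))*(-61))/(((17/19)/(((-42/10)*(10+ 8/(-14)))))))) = -667879/91406304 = -0.01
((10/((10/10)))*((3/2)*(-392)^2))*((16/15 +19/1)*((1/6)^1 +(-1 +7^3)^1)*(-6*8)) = -759657038336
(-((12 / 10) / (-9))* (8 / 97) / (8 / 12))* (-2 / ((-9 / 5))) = 16 / 873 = 0.02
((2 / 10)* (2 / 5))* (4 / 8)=1 / 25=0.04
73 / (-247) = -0.30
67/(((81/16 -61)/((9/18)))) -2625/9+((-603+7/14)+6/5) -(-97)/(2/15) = -445886/2685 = -166.07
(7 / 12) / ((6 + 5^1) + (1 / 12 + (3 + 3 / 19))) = 133 / 3247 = 0.04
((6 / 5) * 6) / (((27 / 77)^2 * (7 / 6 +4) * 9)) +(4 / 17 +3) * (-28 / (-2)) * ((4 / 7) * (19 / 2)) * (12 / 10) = 189733984 / 640305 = 296.32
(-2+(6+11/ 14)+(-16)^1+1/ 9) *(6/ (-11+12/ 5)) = 6995/ 903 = 7.75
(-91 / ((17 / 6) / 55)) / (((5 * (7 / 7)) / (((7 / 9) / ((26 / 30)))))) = -5390 / 17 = -317.06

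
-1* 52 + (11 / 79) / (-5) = -20551 / 395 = -52.03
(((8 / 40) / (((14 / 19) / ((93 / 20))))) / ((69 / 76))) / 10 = 11191 / 80500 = 0.14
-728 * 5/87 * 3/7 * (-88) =45760/29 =1577.93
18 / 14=9 / 7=1.29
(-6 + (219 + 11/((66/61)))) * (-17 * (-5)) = 113815/6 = 18969.17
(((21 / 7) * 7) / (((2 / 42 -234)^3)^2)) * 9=16209796869 / 14063084452067724991009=0.00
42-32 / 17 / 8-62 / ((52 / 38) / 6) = -50848 / 221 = -230.08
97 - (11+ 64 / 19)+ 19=1931 / 19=101.63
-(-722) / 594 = 1.22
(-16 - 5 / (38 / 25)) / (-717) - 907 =-24711389 / 27246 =-906.97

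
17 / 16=1.06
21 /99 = 7 /33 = 0.21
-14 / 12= -7 / 6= -1.17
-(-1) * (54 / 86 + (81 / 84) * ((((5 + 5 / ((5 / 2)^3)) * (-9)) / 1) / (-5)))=212031 / 21500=9.86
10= 10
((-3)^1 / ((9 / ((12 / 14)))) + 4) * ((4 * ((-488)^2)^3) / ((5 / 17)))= 23878178405154291712 / 35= 682233668718694048.91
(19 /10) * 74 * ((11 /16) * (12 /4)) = 23199 /80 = 289.99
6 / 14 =3 / 7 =0.43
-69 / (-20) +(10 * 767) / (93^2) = 750181 / 172980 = 4.34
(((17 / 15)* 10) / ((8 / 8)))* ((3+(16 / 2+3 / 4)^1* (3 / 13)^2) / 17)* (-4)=-1562 / 169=-9.24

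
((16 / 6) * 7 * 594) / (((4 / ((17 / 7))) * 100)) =1683 / 25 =67.32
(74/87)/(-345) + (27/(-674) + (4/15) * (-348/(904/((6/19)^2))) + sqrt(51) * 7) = -43541536769/825246877230 + 7 * sqrt(51) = 49.94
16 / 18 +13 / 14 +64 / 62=11131 / 3906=2.85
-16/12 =-4/3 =-1.33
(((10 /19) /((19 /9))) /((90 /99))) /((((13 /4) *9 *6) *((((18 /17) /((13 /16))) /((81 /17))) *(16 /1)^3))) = 33 /23658496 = 0.00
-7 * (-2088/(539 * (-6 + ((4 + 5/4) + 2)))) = 8352/385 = 21.69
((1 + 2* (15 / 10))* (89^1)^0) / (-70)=-2 / 35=-0.06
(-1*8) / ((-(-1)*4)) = -2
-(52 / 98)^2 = -676 / 2401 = -0.28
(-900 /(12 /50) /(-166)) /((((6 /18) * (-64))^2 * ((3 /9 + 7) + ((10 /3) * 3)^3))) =50625 /1027383296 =0.00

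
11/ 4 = 2.75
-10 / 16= -5 / 8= -0.62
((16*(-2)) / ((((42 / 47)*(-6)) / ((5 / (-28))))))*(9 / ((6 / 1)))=-235 / 147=-1.60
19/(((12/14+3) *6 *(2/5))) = 665/324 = 2.05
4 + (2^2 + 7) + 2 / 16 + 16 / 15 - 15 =143 / 120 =1.19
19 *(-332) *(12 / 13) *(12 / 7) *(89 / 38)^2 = -94671792 / 1729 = -54755.23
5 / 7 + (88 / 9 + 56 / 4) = 1543 / 63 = 24.49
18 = 18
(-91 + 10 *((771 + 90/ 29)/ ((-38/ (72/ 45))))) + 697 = 280.06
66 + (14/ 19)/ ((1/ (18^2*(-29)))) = -130290/ 19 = -6857.37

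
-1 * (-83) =83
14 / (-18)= -7 / 9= -0.78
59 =59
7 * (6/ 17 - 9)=-1029/ 17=-60.53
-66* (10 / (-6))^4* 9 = -13750 / 3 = -4583.33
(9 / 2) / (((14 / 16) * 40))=9 / 70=0.13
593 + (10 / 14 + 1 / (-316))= 1313289 / 2212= 593.71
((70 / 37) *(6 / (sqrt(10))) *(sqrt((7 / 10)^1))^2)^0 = 1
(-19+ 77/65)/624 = -193/6760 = -0.03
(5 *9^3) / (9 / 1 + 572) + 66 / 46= 103008 / 13363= 7.71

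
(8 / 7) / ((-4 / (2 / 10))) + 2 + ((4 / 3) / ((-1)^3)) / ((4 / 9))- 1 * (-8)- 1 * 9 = -72 / 35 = -2.06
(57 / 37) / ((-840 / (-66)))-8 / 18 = -15077 / 46620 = -0.32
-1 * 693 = -693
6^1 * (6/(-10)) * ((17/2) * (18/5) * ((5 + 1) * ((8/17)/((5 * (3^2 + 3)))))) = -648/125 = -5.18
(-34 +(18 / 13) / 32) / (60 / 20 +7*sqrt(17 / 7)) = 21189 / 22880-7063*sqrt(119) / 22880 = -2.44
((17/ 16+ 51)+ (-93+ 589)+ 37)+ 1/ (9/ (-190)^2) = 661849/ 144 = 4596.17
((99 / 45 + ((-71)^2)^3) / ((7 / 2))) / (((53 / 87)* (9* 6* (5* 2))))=9287270584432 / 83475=111258108.23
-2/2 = -1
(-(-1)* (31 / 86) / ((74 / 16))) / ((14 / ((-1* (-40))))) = 0.22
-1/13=-0.08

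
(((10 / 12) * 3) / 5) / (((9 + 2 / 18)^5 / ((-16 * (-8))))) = 118098 / 115856201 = 0.00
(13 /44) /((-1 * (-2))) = 13 /88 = 0.15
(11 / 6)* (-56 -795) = -9361 / 6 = -1560.17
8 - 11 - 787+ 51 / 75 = -19733 / 25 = -789.32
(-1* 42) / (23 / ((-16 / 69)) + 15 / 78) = 0.42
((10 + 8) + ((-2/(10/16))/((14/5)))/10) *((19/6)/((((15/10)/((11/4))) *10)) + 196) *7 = 22150697/900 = 24611.89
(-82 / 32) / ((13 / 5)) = -205 / 208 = -0.99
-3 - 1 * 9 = -12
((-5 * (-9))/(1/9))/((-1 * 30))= -27/2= -13.50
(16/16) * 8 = 8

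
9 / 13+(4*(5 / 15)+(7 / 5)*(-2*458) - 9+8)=-249868 / 195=-1281.37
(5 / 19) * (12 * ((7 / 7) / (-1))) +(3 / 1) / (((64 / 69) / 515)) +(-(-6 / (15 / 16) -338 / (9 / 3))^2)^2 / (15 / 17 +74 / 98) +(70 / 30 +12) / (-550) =2576619478761771587 / 20991960000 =122743158.75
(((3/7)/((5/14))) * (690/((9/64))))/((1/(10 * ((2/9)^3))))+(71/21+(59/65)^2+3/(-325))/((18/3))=27892168817/43120350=646.84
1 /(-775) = -0.00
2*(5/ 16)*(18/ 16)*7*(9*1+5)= 68.91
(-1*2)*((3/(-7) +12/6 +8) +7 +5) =-302/7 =-43.14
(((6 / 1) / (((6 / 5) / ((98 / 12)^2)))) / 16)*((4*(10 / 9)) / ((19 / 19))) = 60025 / 648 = 92.63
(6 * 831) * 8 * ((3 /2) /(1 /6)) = 358992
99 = 99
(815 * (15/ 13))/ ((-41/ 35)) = -427875/ 533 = -802.77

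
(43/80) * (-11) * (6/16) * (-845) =239811/128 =1873.52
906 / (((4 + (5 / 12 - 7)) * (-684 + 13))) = 10872 / 20801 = 0.52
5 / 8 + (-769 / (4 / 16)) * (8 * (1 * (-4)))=787461 / 8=98432.62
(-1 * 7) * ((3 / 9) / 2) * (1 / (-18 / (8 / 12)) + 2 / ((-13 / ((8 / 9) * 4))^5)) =6153886585 / 131546882142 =0.05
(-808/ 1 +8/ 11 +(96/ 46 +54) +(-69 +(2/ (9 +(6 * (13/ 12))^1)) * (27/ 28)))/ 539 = -1.52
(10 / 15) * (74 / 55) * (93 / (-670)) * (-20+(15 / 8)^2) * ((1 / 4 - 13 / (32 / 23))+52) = 332289341 / 3773440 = 88.06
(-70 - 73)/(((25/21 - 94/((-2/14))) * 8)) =-0.03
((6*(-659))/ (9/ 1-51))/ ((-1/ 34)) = -22406/ 7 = -3200.86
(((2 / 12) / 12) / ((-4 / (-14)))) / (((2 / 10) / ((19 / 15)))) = 133 / 432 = 0.31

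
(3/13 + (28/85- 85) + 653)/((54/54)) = 628259/1105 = 568.56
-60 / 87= -20 / 29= -0.69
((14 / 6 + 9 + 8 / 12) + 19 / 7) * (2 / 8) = 103 / 28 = 3.68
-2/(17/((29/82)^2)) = -841/57154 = -0.01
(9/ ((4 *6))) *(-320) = -120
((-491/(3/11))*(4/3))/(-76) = 5401/171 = 31.58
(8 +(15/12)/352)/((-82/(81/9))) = -101421/115456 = -0.88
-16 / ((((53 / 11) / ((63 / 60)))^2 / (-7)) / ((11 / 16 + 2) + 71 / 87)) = 607230393 / 32584400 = 18.64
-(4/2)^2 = -4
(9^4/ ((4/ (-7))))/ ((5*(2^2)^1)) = -45927/ 80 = -574.09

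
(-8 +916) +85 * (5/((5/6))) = 1418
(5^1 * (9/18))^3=125/8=15.62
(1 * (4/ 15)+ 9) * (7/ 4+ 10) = 6533/ 60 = 108.88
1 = 1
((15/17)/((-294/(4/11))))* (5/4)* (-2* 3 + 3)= 0.00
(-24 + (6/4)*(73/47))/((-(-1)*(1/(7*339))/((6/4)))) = -77135.12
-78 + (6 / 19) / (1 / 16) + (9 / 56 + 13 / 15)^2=-963810989 / 13406400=-71.89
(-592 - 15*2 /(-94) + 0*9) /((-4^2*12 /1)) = 27809 /9024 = 3.08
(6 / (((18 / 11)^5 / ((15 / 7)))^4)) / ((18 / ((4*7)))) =420468746832850005750625 / 40487453909480137165111296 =0.01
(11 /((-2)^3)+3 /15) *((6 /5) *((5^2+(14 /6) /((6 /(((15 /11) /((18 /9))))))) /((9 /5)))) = -31349 /1584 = -19.79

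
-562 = -562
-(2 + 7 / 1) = -9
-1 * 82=-82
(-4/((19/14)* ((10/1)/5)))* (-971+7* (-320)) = 4732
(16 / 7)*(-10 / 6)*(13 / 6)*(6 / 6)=-520 / 63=-8.25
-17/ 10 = -1.70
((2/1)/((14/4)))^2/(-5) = -16/245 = -0.07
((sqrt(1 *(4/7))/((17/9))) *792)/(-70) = -7128 *sqrt(7)/4165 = -4.53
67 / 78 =0.86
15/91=0.16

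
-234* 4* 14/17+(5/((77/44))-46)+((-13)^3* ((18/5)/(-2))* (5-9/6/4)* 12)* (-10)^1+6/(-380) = -2195616.98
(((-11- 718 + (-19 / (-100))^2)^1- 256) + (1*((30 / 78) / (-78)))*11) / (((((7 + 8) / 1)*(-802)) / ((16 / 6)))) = 4994041973 / 22872037500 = 0.22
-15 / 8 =-1.88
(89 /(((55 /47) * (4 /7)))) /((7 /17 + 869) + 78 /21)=3484439 /22858440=0.15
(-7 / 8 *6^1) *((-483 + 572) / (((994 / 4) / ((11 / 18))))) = -979 / 852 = -1.15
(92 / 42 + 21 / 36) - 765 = -64027 / 84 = -762.23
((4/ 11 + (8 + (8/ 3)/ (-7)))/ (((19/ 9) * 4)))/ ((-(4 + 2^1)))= -461/ 2926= -0.16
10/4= 5/2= 2.50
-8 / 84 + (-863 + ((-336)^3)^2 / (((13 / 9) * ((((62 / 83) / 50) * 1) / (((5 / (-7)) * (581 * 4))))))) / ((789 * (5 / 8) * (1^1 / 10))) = -1665333163978100060926782 / 741923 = -2244617250008558921.78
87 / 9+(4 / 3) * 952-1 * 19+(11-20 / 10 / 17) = 21605 / 17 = 1270.88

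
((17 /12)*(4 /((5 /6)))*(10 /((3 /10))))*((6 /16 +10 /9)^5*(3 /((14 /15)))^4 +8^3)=1238158457274215 /4248502272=291434.11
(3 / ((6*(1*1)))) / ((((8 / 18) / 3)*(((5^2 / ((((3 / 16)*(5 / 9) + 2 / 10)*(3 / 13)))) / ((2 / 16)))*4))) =1971 / 6656000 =0.00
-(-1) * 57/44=57/44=1.30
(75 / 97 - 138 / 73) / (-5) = 0.22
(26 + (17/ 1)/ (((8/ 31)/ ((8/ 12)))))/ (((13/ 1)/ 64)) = 13424/ 39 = 344.21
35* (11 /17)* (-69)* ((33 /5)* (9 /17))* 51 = -278463.71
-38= -38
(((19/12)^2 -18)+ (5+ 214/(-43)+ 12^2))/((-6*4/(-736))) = 18304757/4644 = 3941.59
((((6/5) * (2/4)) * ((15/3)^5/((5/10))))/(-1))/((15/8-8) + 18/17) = 510000/689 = 740.20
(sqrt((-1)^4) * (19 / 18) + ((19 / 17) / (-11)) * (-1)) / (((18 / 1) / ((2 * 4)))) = 7790 / 15147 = 0.51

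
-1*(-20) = 20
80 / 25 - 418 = -2074 / 5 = -414.80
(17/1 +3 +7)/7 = 3.86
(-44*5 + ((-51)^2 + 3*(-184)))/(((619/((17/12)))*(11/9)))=3.42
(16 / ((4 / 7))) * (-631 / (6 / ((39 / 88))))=-57421 / 44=-1305.02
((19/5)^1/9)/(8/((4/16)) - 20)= 19/540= 0.04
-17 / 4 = -4.25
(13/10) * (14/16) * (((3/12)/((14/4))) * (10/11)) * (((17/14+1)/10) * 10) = 403/2464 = 0.16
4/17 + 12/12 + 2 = 55/17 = 3.24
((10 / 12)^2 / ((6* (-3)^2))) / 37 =25 / 71928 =0.00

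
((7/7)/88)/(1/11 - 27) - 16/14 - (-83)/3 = 26.52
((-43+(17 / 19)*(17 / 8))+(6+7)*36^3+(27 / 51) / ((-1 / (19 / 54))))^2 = 22103961346269550225 / 60093504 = 367826135521.56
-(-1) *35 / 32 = 35 / 32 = 1.09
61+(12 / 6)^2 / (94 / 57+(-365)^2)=463229287 / 7593919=61.00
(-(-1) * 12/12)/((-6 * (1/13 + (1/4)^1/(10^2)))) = -2600/1239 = -2.10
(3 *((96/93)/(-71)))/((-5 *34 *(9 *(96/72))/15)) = 12/37417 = 0.00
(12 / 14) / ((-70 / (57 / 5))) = -171 / 1225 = -0.14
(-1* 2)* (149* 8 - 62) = -2260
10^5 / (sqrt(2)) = 50000 * sqrt(2) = 70710.68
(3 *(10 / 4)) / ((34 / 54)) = 405 / 34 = 11.91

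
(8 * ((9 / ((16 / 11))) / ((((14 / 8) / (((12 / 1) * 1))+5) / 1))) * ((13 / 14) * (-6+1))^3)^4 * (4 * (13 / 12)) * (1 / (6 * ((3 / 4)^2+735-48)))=902361274.46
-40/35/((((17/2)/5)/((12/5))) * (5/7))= -192/85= -2.26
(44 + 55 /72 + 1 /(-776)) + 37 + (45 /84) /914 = 1826738065 /22341816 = 81.76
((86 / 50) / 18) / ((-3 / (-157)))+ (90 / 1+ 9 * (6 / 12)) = 67163 / 675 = 99.50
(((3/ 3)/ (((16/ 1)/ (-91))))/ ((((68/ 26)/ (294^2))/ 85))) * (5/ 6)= -213028725/ 16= -13314295.31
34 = 34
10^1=10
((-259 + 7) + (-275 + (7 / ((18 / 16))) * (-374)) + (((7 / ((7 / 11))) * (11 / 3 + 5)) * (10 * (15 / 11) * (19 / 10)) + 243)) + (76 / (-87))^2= -354098 / 2523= -140.35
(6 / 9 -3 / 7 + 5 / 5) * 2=52 / 21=2.48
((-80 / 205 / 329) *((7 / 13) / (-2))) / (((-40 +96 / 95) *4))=-95 / 46394452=-0.00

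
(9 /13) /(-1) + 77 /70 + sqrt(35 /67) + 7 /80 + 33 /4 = sqrt(2345) /67 + 1819 /208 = 9.47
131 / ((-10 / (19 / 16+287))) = -3775.26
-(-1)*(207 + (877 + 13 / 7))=7601 / 7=1085.86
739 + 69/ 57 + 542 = 24362/ 19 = 1282.21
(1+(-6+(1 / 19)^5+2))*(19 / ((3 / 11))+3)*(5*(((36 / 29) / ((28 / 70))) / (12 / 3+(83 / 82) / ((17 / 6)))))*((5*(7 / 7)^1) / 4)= -211631224503000 / 218077467227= -970.44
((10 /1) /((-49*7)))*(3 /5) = -6 /343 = -0.02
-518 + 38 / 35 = -18092 / 35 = -516.91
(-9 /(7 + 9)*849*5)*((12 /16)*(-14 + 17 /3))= 955125 /64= 14923.83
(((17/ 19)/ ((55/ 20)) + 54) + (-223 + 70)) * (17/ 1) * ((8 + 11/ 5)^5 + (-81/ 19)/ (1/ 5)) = -2297848490959104/ 12409375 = -185170364.42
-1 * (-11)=11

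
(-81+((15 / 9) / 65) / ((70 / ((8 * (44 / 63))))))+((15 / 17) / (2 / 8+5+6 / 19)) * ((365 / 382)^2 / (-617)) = -125270030118057212 / 1546578180213885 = -81.00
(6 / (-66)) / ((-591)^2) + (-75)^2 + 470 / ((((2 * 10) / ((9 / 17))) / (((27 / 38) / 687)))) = 6394243388977069 / 1136751779988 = 5625.01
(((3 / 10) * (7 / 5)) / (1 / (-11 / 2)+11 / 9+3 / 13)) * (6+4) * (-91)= -2459457 / 8180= -300.67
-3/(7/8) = -24/7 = -3.43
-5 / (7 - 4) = -5 / 3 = -1.67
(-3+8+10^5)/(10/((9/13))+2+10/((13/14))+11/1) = 11700585/4471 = 2617.00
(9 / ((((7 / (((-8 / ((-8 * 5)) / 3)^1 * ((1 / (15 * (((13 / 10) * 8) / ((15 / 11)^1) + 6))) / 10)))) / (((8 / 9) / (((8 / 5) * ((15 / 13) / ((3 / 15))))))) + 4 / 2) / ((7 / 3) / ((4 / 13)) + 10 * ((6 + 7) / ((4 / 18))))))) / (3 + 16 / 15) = 4159935 / 7069589144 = 0.00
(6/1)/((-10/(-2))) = 6/5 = 1.20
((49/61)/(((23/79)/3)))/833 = 237/23851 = 0.01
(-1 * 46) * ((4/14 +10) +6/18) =-10258/21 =-488.48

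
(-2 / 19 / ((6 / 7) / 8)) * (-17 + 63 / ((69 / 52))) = -39256 / 1311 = -29.94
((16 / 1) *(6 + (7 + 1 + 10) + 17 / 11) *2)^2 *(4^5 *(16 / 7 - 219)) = -148290975993.05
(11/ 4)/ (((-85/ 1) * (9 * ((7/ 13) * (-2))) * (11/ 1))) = 13/ 42840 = 0.00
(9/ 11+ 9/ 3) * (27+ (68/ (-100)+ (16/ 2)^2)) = 94836/ 275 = 344.86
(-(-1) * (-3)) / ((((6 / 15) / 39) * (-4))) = 585 / 8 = 73.12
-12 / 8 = -3 / 2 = -1.50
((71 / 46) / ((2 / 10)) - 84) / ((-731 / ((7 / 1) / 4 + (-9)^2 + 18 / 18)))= 1175515 / 134504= 8.74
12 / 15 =4 / 5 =0.80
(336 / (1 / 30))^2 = 101606400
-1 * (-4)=4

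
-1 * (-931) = 931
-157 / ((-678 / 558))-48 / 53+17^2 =2499250 / 5989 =417.31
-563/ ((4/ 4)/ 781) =-439703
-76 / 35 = -2.17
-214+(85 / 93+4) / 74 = -1472291 / 6882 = -213.93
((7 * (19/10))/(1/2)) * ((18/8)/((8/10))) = 1197/16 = 74.81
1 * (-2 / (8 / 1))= -1 / 4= -0.25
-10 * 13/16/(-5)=13/8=1.62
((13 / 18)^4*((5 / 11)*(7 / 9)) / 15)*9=199927 / 3464208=0.06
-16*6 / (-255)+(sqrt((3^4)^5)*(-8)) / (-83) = 40155976 / 7055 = 5691.85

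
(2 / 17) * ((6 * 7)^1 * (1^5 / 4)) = 21 / 17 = 1.24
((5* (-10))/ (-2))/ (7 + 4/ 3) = 3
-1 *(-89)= 89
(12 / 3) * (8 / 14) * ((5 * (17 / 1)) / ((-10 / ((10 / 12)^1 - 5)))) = 1700 / 21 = 80.95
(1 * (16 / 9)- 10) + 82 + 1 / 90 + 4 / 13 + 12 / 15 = 74.90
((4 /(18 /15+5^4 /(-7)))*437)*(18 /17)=-1101240 /52411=-21.01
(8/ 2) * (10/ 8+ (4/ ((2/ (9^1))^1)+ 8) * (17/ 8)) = 226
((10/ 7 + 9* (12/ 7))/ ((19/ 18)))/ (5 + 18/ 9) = 2124/ 931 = 2.28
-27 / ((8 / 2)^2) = -27 / 16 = -1.69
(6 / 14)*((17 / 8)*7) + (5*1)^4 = 5051 / 8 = 631.38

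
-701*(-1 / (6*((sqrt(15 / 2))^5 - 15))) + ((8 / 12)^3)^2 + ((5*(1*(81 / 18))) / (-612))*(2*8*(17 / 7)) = -0.50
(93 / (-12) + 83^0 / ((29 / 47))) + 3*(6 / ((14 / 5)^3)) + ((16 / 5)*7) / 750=-98465468 / 18650625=-5.28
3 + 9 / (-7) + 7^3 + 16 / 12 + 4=7351 / 21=350.05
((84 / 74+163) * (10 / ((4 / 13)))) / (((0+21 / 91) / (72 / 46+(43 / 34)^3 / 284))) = 2071521432005545 / 56994887616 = 36345.74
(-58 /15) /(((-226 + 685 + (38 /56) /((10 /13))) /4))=-12992 /386301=-0.03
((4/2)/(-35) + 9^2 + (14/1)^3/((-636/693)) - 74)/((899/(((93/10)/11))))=-16600293/5917450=-2.81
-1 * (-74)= 74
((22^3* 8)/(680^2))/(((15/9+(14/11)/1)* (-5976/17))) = -14641/82120200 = -0.00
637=637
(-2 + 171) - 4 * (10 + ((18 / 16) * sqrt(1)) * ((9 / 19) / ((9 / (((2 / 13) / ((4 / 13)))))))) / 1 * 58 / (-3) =944.62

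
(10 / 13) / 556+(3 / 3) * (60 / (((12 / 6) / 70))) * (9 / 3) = 22768205 / 3614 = 6300.00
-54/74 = -27/37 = -0.73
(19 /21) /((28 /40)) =190 /147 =1.29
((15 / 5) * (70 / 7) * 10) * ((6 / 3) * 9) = 5400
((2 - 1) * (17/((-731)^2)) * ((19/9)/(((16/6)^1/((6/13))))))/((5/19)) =361/8172580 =0.00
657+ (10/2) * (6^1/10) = 660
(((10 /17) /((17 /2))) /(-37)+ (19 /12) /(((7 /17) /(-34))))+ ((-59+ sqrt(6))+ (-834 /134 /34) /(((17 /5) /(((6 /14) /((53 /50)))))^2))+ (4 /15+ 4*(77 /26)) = -38710619994076739 /217928717188910+ sqrt(6) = -175.18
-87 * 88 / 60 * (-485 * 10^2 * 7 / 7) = 6188600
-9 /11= -0.82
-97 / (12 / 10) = -485 / 6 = -80.83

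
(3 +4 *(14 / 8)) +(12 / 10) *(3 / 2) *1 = 59 / 5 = 11.80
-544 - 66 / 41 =-22370 / 41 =-545.61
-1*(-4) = 4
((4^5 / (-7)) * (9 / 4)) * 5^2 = -8228.57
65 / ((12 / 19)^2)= 23465 / 144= 162.95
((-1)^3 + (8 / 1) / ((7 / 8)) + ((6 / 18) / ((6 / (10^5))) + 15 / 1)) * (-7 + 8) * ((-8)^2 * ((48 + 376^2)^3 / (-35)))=-63624261871623812415488 / 2205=-28854540531348667762.13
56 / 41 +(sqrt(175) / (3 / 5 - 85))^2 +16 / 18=2.28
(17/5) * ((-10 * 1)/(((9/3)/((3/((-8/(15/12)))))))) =85/16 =5.31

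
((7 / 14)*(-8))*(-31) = 124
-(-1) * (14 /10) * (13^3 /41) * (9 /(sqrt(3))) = 46137 * sqrt(3) /205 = 389.81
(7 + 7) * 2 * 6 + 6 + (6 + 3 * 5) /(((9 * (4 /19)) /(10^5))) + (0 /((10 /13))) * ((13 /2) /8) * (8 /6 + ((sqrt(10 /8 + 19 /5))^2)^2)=1108507.33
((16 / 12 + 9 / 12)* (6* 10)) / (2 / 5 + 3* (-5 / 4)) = -2500 / 67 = -37.31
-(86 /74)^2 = -1849 /1369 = -1.35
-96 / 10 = -48 / 5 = -9.60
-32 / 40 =-4 / 5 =-0.80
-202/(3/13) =-2626/3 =-875.33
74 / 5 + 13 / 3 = 287 / 15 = 19.13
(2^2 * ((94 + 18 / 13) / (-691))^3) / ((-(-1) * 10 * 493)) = -762649600 / 357364261456891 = -0.00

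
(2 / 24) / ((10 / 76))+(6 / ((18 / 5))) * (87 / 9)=1507 / 90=16.74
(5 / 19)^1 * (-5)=-25 / 19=-1.32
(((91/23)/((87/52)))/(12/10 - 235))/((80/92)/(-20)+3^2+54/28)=-9464/10184829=-0.00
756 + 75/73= 55263/73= 757.03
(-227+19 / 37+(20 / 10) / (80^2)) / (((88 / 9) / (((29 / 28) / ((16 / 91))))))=-90986562459 / 666828800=-136.45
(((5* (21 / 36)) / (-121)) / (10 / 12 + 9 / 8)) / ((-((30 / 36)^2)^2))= 18144 / 710875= 0.03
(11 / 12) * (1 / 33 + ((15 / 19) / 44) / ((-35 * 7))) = 3715 / 134064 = 0.03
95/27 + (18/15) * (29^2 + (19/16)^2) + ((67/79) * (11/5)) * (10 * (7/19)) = 26489349557/25937280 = 1021.28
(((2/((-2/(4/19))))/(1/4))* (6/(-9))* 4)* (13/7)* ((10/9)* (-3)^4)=49920/133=375.34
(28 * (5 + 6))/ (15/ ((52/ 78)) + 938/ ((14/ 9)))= 616/ 1251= 0.49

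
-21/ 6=-7/ 2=-3.50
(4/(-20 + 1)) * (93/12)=-31/19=-1.63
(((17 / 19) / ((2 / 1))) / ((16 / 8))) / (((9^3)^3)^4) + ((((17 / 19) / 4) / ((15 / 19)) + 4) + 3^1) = 31175550236938327523584791300706206413 / 4280395913538443138249628096206801790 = 7.28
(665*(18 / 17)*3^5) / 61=2908710 / 1037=2804.93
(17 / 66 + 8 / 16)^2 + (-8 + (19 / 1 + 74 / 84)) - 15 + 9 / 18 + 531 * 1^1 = 4032223 / 7623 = 528.95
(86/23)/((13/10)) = 860/299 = 2.88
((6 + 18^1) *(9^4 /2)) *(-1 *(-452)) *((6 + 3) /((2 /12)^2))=11530143936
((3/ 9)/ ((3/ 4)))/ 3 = 4/ 27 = 0.15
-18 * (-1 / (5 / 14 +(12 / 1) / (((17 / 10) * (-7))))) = -4284 / 155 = -27.64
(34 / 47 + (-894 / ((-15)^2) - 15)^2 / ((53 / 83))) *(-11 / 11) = -7909384279 / 14011875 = -564.48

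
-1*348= -348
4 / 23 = 0.17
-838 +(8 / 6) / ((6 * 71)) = -535480 / 639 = -838.00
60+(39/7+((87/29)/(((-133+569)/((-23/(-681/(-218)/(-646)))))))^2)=409982098/360703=1136.62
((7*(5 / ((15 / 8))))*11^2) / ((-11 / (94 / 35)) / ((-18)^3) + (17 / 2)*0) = 16080768 / 5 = 3216153.60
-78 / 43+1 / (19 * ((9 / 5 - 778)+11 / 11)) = -5744447 / 3166692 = -1.81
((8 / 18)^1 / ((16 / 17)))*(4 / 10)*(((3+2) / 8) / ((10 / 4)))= 17 / 360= 0.05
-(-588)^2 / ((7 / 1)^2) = -7056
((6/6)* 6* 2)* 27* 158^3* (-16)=-20447313408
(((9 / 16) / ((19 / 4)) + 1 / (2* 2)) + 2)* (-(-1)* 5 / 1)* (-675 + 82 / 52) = -3939525 / 494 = -7974.75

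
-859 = -859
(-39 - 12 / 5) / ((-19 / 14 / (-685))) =-20896.11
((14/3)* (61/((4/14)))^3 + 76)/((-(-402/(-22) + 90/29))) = -173849351467/81828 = -2124570.46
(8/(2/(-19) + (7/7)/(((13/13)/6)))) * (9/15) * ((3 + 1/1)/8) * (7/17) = 57/340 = 0.17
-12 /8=-1.50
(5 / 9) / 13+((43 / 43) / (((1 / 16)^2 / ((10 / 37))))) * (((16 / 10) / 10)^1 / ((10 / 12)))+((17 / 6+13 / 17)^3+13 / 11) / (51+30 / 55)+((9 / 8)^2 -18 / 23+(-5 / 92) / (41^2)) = 32980143676673577611 / 2237969665882641600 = 14.74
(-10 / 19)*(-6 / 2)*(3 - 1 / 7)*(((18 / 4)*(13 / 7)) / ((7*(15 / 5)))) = 11700 / 6517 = 1.80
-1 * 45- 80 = -125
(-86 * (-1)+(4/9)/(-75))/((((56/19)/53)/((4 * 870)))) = 5381324.88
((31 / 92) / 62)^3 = 1 / 6229504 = 0.00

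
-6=-6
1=1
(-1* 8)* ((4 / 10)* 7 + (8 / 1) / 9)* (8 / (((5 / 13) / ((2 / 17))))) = -276224 / 3825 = -72.22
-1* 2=-2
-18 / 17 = -1.06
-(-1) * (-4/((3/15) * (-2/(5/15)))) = 10/3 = 3.33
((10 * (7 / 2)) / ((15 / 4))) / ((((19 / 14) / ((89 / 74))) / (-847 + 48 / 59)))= -870891700 / 124431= -6998.99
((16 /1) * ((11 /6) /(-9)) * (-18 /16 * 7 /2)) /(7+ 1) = 77 /48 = 1.60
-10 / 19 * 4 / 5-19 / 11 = -449 / 209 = -2.15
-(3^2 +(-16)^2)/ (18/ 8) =-1060/ 9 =-117.78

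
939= 939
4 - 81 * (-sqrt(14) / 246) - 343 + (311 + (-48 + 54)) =-22 + 27 * sqrt(14) / 82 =-20.77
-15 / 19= -0.79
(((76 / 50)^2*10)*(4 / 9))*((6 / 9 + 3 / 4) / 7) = 49096 / 23625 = 2.08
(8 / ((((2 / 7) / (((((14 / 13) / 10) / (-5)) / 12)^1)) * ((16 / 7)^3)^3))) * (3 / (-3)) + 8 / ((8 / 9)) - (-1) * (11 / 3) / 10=209194199539421 / 22333829939200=9.37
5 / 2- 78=-151 / 2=-75.50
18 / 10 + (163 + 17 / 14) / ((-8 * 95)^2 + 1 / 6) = 218367348 / 121296035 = 1.80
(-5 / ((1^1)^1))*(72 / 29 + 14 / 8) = -2455 / 116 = -21.16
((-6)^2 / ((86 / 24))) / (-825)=-144 / 11825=-0.01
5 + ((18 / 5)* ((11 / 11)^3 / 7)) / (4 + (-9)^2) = 5.01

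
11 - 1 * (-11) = 22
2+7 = 9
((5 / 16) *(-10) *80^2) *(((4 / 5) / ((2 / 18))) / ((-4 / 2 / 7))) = 504000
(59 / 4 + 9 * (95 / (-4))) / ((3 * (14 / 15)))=-995 / 14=-71.07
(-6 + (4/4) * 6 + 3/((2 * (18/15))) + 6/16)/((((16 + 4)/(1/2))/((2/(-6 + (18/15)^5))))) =-8125/351168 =-0.02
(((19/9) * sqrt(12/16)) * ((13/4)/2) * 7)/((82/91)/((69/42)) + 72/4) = 516971 * sqrt(3)/798624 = 1.12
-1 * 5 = -5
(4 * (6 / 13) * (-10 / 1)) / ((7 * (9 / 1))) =-80 / 273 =-0.29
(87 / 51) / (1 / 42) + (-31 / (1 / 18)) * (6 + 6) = -112614 / 17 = -6624.35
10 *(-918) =-9180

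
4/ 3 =1.33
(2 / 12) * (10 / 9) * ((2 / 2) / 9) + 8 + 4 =2921 / 243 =12.02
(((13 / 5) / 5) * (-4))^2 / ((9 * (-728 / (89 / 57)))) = -2314 / 2244375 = -0.00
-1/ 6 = -0.17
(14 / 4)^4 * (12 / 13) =7203 / 52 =138.52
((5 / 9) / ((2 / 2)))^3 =125 / 729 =0.17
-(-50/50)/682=1/682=0.00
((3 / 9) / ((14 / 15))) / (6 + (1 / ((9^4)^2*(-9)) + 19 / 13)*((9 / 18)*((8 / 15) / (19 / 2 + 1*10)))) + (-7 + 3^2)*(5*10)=24846370422305825 / 248316387582116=100.06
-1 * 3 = -3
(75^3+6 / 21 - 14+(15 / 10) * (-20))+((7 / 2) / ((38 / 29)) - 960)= 223904945 / 532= 420873.96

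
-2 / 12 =-1 / 6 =-0.17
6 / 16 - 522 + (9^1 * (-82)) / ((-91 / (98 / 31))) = -1599063 / 3224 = -495.99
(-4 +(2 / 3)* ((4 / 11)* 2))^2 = 13456 / 1089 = 12.36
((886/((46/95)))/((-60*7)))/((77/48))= -33668/12397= -2.72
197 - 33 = 164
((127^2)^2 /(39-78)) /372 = -260144641 /14508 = -17931.12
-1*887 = -887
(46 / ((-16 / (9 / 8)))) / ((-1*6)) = 69 / 128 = 0.54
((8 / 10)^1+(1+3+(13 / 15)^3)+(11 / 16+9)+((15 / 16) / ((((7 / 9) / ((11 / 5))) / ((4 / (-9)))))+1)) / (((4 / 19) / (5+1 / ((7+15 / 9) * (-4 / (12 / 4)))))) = 349.15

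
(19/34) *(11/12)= 209/408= 0.51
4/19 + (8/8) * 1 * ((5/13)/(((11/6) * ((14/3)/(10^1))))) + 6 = 126668/19019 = 6.66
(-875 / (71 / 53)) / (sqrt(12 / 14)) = -46375 * sqrt(42) / 426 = -705.50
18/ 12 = 3/ 2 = 1.50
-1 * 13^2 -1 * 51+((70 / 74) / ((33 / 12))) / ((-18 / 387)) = -92550 / 407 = -227.40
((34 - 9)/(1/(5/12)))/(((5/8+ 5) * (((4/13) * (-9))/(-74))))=12025/243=49.49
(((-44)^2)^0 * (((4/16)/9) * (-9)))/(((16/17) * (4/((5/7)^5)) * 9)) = -53125/38723328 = -0.00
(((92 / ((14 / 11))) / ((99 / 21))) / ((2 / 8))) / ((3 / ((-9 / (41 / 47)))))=-8648 / 41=-210.93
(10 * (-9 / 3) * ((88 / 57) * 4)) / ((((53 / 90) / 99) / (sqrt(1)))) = -31145.18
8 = 8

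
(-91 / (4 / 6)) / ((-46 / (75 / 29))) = 20475 / 2668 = 7.67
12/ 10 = 6/ 5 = 1.20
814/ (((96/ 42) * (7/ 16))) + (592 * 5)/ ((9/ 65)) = 199726/ 9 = 22191.78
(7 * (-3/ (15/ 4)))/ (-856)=7/ 1070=0.01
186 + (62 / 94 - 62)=5859 / 47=124.66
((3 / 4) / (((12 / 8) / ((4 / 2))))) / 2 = 1 / 2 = 0.50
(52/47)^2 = 1.22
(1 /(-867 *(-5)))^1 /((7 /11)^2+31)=121 /16473000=0.00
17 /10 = 1.70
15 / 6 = 5 / 2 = 2.50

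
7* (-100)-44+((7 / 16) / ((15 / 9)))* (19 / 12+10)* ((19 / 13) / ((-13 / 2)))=-20136247 / 27040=-744.68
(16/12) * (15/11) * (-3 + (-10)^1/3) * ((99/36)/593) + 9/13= 14776/23127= 0.64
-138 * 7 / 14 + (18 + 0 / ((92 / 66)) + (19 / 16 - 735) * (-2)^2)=-11945 / 4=-2986.25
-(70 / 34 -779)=13208 / 17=776.94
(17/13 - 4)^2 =1225/169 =7.25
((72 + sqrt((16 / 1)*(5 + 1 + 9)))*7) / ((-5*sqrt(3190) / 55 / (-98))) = 1372*sqrt(3190)*(sqrt(15) + 18) / 145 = 11689.33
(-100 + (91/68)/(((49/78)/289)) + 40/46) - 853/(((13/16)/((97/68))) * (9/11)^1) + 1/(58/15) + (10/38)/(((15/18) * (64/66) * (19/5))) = -70456324138625/53639638416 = -1313.51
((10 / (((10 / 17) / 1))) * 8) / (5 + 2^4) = 136 / 21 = 6.48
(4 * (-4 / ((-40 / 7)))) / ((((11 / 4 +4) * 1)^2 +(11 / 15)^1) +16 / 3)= 672 / 12391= 0.05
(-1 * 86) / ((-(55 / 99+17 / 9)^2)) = 3483 / 242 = 14.39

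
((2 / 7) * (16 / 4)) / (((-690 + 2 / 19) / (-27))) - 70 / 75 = -305756 / 344085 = -0.89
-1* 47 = -47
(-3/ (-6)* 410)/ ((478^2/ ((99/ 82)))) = 495/ 456968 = 0.00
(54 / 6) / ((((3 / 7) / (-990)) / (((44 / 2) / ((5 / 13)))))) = -1189188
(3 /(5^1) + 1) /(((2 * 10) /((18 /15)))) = 12 /125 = 0.10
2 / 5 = 0.40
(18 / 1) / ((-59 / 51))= -918 / 59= -15.56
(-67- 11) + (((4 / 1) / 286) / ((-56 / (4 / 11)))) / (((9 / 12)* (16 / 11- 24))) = -14522507 / 186186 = -78.00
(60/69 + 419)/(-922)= -9657/21206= -0.46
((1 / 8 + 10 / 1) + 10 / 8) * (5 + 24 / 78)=483 / 8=60.38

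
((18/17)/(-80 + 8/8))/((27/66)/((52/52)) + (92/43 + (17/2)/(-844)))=-0.01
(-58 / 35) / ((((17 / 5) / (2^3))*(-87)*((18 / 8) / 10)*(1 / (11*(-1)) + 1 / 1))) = 704 / 3213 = 0.22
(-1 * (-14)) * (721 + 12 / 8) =10115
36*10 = 360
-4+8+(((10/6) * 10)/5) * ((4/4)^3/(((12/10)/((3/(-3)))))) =11/9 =1.22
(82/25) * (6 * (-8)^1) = -3936/25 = -157.44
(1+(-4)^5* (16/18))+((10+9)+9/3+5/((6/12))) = -7895/9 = -877.22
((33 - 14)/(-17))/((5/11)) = -209/85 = -2.46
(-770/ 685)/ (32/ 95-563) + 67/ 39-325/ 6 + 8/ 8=-29386302653/ 571198758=-51.45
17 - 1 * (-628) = 645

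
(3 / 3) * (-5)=-5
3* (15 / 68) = 0.66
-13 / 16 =-0.81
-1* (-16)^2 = -256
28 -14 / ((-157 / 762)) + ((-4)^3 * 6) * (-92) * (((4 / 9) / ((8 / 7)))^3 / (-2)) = -35973784 / 38151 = -942.93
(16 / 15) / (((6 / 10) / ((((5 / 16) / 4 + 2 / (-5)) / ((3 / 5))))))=-103 / 108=-0.95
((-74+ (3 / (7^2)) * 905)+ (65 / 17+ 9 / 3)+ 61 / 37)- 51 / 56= -2719737 / 246568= -11.03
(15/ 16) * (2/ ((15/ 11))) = 11/ 8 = 1.38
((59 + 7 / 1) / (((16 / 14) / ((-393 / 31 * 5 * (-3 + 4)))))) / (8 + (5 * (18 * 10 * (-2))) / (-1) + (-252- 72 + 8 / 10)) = -2269575 / 920576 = -2.47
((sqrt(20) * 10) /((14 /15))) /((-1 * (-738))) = 25 * sqrt(5) /861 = 0.06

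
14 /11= 1.27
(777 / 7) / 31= 111 / 31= 3.58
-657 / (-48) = 219 / 16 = 13.69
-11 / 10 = -1.10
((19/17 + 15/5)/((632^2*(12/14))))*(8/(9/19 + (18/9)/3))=931/11034088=0.00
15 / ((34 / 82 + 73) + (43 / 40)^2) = 328000 / 1630603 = 0.20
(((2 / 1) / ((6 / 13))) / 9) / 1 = 0.48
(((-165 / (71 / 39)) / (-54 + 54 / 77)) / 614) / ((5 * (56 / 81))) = 42471 / 53010304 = 0.00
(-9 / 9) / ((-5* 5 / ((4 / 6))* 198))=1 / 7425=0.00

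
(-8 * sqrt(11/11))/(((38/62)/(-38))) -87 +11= 420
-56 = -56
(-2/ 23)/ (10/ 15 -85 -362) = 6/ 30797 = 0.00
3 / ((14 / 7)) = 3 / 2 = 1.50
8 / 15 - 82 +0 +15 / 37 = -44989 / 555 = -81.06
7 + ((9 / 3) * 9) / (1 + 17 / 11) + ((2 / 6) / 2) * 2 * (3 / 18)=17.66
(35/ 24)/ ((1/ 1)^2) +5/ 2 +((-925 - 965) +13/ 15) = -75407/ 40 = -1885.18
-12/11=-1.09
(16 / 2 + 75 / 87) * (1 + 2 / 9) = 2827 / 261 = 10.83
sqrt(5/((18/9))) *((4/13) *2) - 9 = -8.03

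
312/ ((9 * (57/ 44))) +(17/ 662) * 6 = 1523377/ 56601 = 26.91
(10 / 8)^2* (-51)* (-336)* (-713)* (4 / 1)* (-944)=72086011200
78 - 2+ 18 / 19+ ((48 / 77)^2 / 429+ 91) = 2705494369 / 16109093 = 167.95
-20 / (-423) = 20 / 423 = 0.05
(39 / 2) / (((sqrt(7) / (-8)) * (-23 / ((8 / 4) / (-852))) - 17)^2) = 52417881672 / 28222919098349089 - 207874368 * sqrt(7) / 28222919098349089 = 0.00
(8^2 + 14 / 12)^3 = 59776471 / 216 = 276742.92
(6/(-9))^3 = -8/27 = -0.30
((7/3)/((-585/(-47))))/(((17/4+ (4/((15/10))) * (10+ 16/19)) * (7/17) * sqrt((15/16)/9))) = 242896 * sqrt(15)/22115925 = 0.04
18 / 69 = 6 / 23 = 0.26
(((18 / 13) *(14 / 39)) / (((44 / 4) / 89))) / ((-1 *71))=-7476 / 131989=-0.06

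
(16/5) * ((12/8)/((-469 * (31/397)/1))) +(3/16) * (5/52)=-6836871/60482240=-0.11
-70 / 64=-35 / 32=-1.09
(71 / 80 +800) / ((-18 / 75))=-106785 / 32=-3337.03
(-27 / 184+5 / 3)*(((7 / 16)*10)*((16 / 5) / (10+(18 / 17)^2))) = 1697297 / 887064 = 1.91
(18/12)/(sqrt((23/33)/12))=9 *sqrt(253)/23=6.22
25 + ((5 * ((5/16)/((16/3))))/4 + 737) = 780363/1024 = 762.07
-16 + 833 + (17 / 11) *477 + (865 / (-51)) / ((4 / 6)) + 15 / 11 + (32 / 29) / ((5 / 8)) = 1531.87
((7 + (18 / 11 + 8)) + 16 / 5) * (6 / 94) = 3273 / 2585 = 1.27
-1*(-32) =32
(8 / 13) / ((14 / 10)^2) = 200 / 637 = 0.31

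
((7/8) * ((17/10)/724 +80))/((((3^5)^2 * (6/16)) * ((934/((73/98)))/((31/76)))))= 1310768071/1274561724401280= 0.00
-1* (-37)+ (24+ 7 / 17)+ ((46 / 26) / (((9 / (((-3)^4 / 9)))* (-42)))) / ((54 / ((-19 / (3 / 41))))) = 92648477 / 1503684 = 61.61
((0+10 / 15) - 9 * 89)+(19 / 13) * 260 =-1261 / 3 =-420.33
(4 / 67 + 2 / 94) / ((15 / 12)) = 204 / 3149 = 0.06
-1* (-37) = 37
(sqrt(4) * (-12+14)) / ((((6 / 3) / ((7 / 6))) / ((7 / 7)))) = 7 / 3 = 2.33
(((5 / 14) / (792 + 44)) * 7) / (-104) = -5 / 173888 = -0.00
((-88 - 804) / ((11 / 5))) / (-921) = 4460 / 10131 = 0.44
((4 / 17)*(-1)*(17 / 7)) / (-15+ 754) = -4 / 5173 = -0.00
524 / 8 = 131 / 2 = 65.50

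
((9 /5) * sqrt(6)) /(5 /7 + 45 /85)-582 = -582 + 1071 * sqrt(6) /740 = -578.45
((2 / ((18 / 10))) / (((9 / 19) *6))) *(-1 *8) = -760 / 243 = -3.13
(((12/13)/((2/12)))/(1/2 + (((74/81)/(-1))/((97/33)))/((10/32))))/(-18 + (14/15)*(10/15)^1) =42427800/65840099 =0.64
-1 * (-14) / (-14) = -1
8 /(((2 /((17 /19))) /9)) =612 /19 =32.21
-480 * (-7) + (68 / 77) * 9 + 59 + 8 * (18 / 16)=264568 / 77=3435.95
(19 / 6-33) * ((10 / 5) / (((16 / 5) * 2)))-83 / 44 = -11837 / 1056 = -11.21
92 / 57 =1.61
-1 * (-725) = 725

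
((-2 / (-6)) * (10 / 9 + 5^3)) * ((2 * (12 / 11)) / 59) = 9080 / 5841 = 1.55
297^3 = 26198073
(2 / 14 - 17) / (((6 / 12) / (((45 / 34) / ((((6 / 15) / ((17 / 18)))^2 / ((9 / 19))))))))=-125375 / 1064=-117.83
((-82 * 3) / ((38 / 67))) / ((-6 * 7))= 2747 / 266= 10.33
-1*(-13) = 13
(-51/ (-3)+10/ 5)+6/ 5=101/ 5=20.20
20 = 20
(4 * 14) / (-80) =-7 / 10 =-0.70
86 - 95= -9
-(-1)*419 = 419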